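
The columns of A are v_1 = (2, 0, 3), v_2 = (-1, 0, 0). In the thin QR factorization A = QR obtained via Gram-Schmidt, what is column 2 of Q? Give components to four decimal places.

e_2 = (-0.8321, 0.0000, 0.5547)

v_1 = (2, 0, 3); ‖v_1‖ = 3.6056, so e_1 = (0.5547, 0.0000, 0.8321).
e_1·v_2 = 0.5547·(-1) + 0.0000·0 + 0.8321·0 = -0.5547.
u_2 = v_2 + 0.5547·e_1 = (-0.6923, 0.0000, 0.4615).
‖u_2‖ = 0.8321, so e_2 = (-0.8321, 0.0000, 0.5547).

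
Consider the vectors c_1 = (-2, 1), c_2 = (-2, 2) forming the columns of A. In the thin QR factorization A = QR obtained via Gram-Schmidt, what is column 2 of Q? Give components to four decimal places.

q_1 = c_1/‖c_1‖ = (-2, 1)/2.2361 = (-0.8944, 0.4472).
r_{12} = q_1·c_2 = 2.6833.
u_2 = c_2 − 2.6833·q_1 = (0.4000, 0.8000).
‖u_2‖ = 0.8944, so q_2 = (0.4472, 0.8944).

q_2 = (0.4472, 0.8944)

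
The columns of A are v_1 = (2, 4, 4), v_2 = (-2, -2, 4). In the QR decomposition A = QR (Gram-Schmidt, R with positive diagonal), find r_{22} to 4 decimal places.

r_{22} = 4.8534

q_1 = v_1/‖v_1‖ = (2, 4, 4)/6.0000 = (0.3333, 0.6667, 0.6667).
r_{12} = q_1·v_2 = 0.6667.
u_2 = v_2 − 0.6667·q_1 = (-2.2222, -2.4444, 3.5556).
r_{22} = ‖u_2‖ = 4.8534.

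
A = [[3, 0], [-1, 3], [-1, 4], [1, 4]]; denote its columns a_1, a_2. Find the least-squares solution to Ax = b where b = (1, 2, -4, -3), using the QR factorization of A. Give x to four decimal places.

x = (0.0331, -0.5342)

a_1 = (3, -1, -1, 1); ‖a_1‖ = 3.4641, so q_1 = (0.8660, -0.2887, -0.2887, 0.2887).
q_1·a_2 = 0.8660·0 + (-0.2887)·3 + (-0.2887)·4 + 0.2887·4 = -0.8660.
u_2 = a_2 + 0.8660·q_1 = (0.7500, 2.7500, 3.7500, 4.2500).
‖u_2‖ = 6.3443, so q_2 = (0.1182, 0.4335, 0.5911, 0.6699).
Qᵀb = (0.5774, -3.3889).
Back-substitute: x_2 = -3.3889/6.3443 = -0.5342.
x_1 = (0.5774 + 0.8660·(-0.5342))/3.4641 = 0.0331.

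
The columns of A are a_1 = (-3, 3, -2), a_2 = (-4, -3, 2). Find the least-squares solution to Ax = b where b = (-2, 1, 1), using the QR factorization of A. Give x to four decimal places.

x = (0.3297, 0.2527)

e_1 = a_1/‖a_1‖ = (-3, 3, -2)/4.6904 = (-0.6396, 0.6396, -0.4264).
r_{12} = e_1·a_2 = -0.2132.
u_2 = a_2 + 0.2132·e_1 = (-4.1364, -2.8636, 1.9091).
‖u_2‖ = 5.3809, so e_2 = (-0.7687, -0.5322, 0.3548).
Qᵀb = (1.4924, 1.3600).
Back-substitute: x_2 = 1.3600/5.3809 = 0.2527.
x_1 = (1.4924 + 0.2132·0.2527)/4.6904 = 0.3297.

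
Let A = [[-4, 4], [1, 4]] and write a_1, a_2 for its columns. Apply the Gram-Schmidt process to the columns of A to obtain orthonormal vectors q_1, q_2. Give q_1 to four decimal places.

a_1 = (-4, 1); ‖a_1‖ = 4.1231, so q_1 = (-0.9701, 0.2425).

q_1 = (-0.9701, 0.2425)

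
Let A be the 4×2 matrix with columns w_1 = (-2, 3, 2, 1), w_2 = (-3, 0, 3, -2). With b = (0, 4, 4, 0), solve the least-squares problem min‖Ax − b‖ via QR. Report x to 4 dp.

x = (1.0811, 0.0541)

q_1 = w_1/‖w_1‖ = (-2, 3, 2, 1)/4.2426 = (-0.4714, 0.7071, 0.4714, 0.2357).
r_{12} = q_1·w_2 = 2.3570.
u_2 = w_2 − 2.3570·q_1 = (-1.8889, -1.6667, 1.8889, -2.5556).
‖u_2‖ = 4.0552, so q_2 = (-0.4658, -0.4110, 0.4658, -0.6302).
Qᵀb = (4.7140, 0.2192).
Back-substitute: x_2 = 0.2192/4.0552 = 0.0541.
x_1 = (4.7140 − 2.3570·0.0541)/4.2426 = 1.0811.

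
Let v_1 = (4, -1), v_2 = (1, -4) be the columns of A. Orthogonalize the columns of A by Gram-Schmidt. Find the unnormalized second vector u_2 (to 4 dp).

u_2 = (-0.8824, -3.5294)

q_1 = v_1/‖v_1‖ = (4, -1)/4.1231 = (0.9701, -0.2425).
r_{12} = q_1·v_2 = 1.9403.
u_2 = v_2 − 1.9403·q_1 = (-0.8824, -3.5294).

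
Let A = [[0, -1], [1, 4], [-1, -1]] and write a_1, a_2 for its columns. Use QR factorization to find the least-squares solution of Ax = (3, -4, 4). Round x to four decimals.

a_1 = (0, 1, -1); ‖a_1‖ = 1.4142, so e_1 = (0.0000, 0.7071, -0.7071).
e_1·a_2 = 0.0000·(-1) + 0.7071·4 + (-0.7071)·(-1) = 3.5355.
u_2 = a_2 − 3.5355·e_1 = (-1.0000, 1.5000, 1.5000).
‖u_2‖ = 2.3452, so e_2 = (-0.4264, 0.6396, 0.6396).
Qᵀb = (-5.6569, -1.2792).
Back-substitute: x_2 = -1.2792/2.3452 = -0.5455.
x_1 = (-5.6569 − 3.5355·(-0.5455))/1.4142 = -2.6364.

x = (-2.6364, -0.5455)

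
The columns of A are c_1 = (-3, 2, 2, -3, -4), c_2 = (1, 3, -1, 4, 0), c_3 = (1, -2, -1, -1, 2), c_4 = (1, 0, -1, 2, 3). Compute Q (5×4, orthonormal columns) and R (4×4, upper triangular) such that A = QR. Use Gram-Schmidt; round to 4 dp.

Q = [[-0.4629, 0.0436, 0.1248, -0.5573], [0.3086, 0.7175, 0.4468, 0.2926], [0.3086, -0.0970, -0.6786, 0.2981], [-0.4629, 0.6545, -0.5360, -0.0056], [-0.6172, -0.2133, 0.1925, 0.7175]], R = [[6.4807, -1.6973, -2.1602, -3.5490], [0.0000, 4.9111, -2.3756, 0.8096], [0.0000, 0.0000, 0.8307, 0.3090], [0.0000, 0.0000, 0.0000, 1.2860]]

q_1 = c_1/‖c_1‖ = (-3, 2, 2, -3, -4)/6.4807 = (-0.4629, 0.3086, 0.3086, -0.4629, -0.6172).
r_{12} = q_1·c_2 = -1.6973.
u_2 = c_2 + 1.6973·q_1 = (0.2143, 3.5238, -0.4762, 3.2143, -1.0476).
‖u_2‖ = 4.9111, so q_2 = (0.0436, 0.7175, -0.0970, 0.6545, -0.2133).
r_{13} = q_1·c_3 = -2.1602; r_{23} = q_2·c_3 = -2.3756.
u_3 = c_3 + 2.1602·q_1 + 2.3756·q_2 = (0.1037, 0.3712, -0.5637, -0.4452, 0.1599).
‖u_3‖ = 0.8307, so q_3 = (0.1248, 0.4468, -0.6786, -0.5360, 0.1925).
r_{14} = q_1·c_4 = -3.5490; r_{24} = q_2·c_4 = 0.8096; r_{34} = q_3·c_4 = 0.3090.
u_4 = c_4 + 3.5490·q_1 − 0.8096·q_2 − 0.3090·q_3 = (-0.7167, 0.3763, 0.3834, -0.0072, 0.9227).
‖u_4‖ = 1.2860, so q_4 = (-0.5573, 0.2926, 0.2981, -0.0056, 0.7175).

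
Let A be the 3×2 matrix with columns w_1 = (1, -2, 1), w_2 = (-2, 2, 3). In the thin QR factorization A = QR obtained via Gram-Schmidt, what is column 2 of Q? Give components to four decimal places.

w_1 = (1, -2, 1); ‖w_1‖ = 2.4495, so e_1 = (0.4082, -0.8165, 0.4082).
e_1·w_2 = 0.4082·(-2) + (-0.8165)·2 + 0.4082·3 = -1.2247.
u_2 = w_2 + 1.2247·e_1 = (-1.5000, 1.0000, 3.5000).
‖u_2‖ = 3.9370, so e_2 = (-0.3810, 0.2540, 0.8890).

e_2 = (-0.3810, 0.2540, 0.8890)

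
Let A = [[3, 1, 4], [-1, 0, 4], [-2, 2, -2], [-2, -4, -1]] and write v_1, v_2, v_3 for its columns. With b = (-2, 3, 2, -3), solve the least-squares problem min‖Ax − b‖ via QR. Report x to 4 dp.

x = (-1.0484, 0.9446, 0.3757)

v_1 = (3, -1, -2, -2); ‖v_1‖ = 4.2426, so e_1 = (0.7071, -0.2357, -0.4714, -0.4714).
e_1·v_2 = 0.7071·1 + (-0.2357)·0 + (-0.4714)·2 + (-0.4714)·(-4) = 1.6499.
u_2 = v_2 − 1.6499·e_1 = (-0.1667, 0.3889, 2.7778, -3.2222).
‖u_2‖ = 4.2753, so e_2 = (-0.0390, 0.0910, 0.6497, -0.7537).
e_1·v_3 = 0.7071·4 + (-0.2357)·4 + (-0.4714)·(-2) + (-0.4714)·(-1) = 3.2998; e_2·v_3 = (-0.0390)·4 + 0.0910·4 + 0.6497·(-2) + (-0.7537)·(-1) = -0.3379.
u_3 = v_3 − 3.2998·e_1 + 0.3379·e_2 = (1.6535, 4.8085, -0.2249, 0.3009).
‖u_3‖ = 5.0987, so e_3 = (0.3243, 0.9431, -0.0441, 0.0590).
Qᵀb = (-1.6499, 3.9114, 1.9154).
Back-substitute: x_3 = 1.9154/5.0987 = 0.3757.
x_2 = (3.9114 + 0.3379·0.3757)/4.2753 = 0.9446.
x_1 = (-1.6499 − 1.6499·0.9446 − 3.2998·0.3757)/4.2426 = -1.0484.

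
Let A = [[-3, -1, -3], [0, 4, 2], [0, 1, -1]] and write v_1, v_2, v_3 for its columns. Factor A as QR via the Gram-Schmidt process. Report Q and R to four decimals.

Q = [[-1.0000, 0.0000, 0.0000], [0.0000, 0.9701, 0.2425], [0.0000, 0.2425, -0.9701]], R = [[3.0000, 1.0000, 3.0000], [0.0000, 4.1231, 1.6977], [0.0000, 0.0000, 1.4552]]

e_1 = v_1/‖v_1‖ = (-3, 0, 0)/3.0000 = (-1.0000, 0.0000, 0.0000).
r_{12} = e_1·v_2 = 1.0000.
u_2 = v_2 − 1.0000·e_1 = (0.0000, 4.0000, 1.0000).
‖u_2‖ = 4.1231, so e_2 = (0.0000, 0.9701, 0.2425).
r_{13} = e_1·v_3 = 3.0000; r_{23} = e_2·v_3 = 1.6977.
u_3 = v_3 − 3.0000·e_1 − 1.6977·e_2 = (0.0000, 0.3529, -1.4118).
‖u_3‖ = 1.4552, so e_3 = (0.0000, 0.2425, -0.9701).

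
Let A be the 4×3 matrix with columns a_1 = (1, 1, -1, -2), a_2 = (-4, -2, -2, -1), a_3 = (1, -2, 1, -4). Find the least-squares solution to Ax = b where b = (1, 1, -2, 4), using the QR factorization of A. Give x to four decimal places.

x = (0.1457, -0.1572, -0.8891)

a_1 = (1, 1, -1, -2); ‖a_1‖ = 2.6458, so q_1 = (0.3780, 0.3780, -0.3780, -0.7559).
q_1·a_2 = 0.3780·(-4) + 0.3780·(-2) + (-0.3780)·(-2) + (-0.7559)·(-1) = -0.7559.
u_2 = a_2 + 0.7559·q_1 = (-3.7143, -1.7143, -2.2857, -1.5714).
‖u_2‖ = 4.9425, so q_2 = (-0.7515, -0.3468, -0.4625, -0.3179).
q_1·a_3 = 0.3780·1 + 0.3780·(-2) + (-0.3780)·1 + (-0.7559)·(-4) = 2.2678; q_2·a_3 = (-0.7515)·1 + (-0.3468)·(-2) + (-0.4625)·1 + (-0.3179)·(-4) = 0.7515.
u_3 = a_3 − 2.2678·q_1 − 0.7515·q_2 = (0.7076, -2.5965, 2.2047, -2.0468).
‖u_3‖ = 4.0364, so q_3 = (0.1753, -0.6433, 0.5462, -0.5071).
Qᵀb = (-1.5119, -1.4452, -3.5887).
Back-substitute: x_3 = -3.5887/4.0364 = -0.8891.
x_2 = (-1.4452 − 0.7515·(-0.8891))/4.9425 = -0.1572.
x_1 = (-1.5119 + 0.7559·(-0.1572) − 2.2678·(-0.8891))/2.6458 = 0.1457.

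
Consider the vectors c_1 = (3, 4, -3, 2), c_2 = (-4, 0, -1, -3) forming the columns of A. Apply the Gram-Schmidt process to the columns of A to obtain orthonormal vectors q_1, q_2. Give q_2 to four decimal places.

q_2 = (-0.6284, 0.3524, -0.4874, -0.4933)

c_1 = (3, 4, -3, 2); ‖c_1‖ = 6.1644, so q_1 = (0.4867, 0.6489, -0.4867, 0.3244).
q_1·c_2 = 0.4867·(-4) + 0.6489·0 + (-0.4867)·(-1) + 0.3244·(-3) = -2.4333.
u_2 = c_2 + 2.4333·q_1 = (-2.8158, 1.5789, -2.1842, -2.2105).
‖u_2‖ = 4.4810, so q_2 = (-0.6284, 0.3524, -0.4874, -0.4933).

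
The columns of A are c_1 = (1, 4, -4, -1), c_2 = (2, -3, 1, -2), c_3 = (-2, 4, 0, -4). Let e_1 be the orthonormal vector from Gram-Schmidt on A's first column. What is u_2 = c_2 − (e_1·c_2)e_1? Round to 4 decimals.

e_1 = c_1/‖c_1‖ = (1, 4, -4, -1)/5.8310 = (0.1715, 0.6860, -0.6860, -0.1715).
r_{12} = e_1·c_2 = -2.0580.
u_2 = c_2 + 2.0580·e_1 = (2.3529, -1.5882, -0.4118, -2.3529).

u_2 = (2.3529, -1.5882, -0.4118, -2.3529)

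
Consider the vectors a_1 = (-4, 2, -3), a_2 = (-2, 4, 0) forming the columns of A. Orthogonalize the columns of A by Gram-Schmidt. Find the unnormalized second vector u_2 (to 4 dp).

u_2 = (0.2069, 2.8966, 1.6552)

a_1 = (-4, 2, -3); ‖a_1‖ = 5.3852, so q_1 = (-0.7428, 0.3714, -0.5571).
q_1·a_2 = (-0.7428)·(-2) + 0.3714·4 + (-0.5571)·0 = 2.9711.
u_2 = a_2 − 2.9711·q_1 = (0.2069, 2.8966, 1.6552).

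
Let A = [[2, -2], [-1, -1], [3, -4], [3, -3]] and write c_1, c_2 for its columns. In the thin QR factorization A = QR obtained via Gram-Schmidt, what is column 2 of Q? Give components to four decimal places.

e_2 = (0.0391, -0.9179, -0.3906, 0.0586)

c_1 = (2, -1, 3, 3); ‖c_1‖ = 4.7958, so e_1 = (0.4170, -0.2085, 0.6255, 0.6255).
e_1·c_2 = 0.4170·(-2) + (-0.2085)·(-1) + 0.6255·(-4) + 0.6255·(-3) = -5.0043.
u_2 = c_2 + 5.0043·e_1 = (0.0870, -2.0435, -0.8696, 0.1304).
‖u_2‖ = 2.2263, so e_2 = (0.0391, -0.9179, -0.3906, 0.0586).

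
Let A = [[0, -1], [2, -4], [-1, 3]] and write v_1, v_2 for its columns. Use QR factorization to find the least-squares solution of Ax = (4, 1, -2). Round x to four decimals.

x = (-5.5556, -2.8889)

v_1 = (0, 2, -1); ‖v_1‖ = 2.2361, so e_1 = (0.0000, 0.8944, -0.4472).
e_1·v_2 = 0.0000·(-1) + 0.8944·(-4) + (-0.4472)·3 = -4.9193.
u_2 = v_2 + 4.9193·e_1 = (-1.0000, 0.4000, 0.8000).
‖u_2‖ = 1.3416, so e_2 = (-0.7454, 0.2981, 0.5963).
Qᵀb = (1.7889, -3.8759).
Back-substitute: x_2 = -3.8759/1.3416 = -2.8889.
x_1 = (1.7889 + 4.9193·(-2.8889))/2.2361 = -5.5556.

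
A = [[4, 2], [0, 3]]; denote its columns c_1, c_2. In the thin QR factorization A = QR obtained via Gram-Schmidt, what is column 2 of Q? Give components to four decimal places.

e_2 = (0.0000, 1.0000)

c_1 = (4, 0); ‖c_1‖ = 4.0000, so e_1 = (1.0000, 0.0000).
e_1·c_2 = 1.0000·2 + 0.0000·3 = 2.0000.
u_2 = c_2 − 2.0000·e_1 = (0.0000, 3.0000).
‖u_2‖ = 3.0000, so e_2 = (0.0000, 1.0000).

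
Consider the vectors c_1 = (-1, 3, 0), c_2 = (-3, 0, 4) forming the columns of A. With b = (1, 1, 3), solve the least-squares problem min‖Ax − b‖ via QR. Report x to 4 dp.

x = (0.0954, 0.3485)

q_1 = c_1/‖c_1‖ = (-1, 3, 0)/3.1623 = (-0.3162, 0.9487, 0.0000).
r_{12} = q_1·c_2 = 0.9487.
u_2 = c_2 − 0.9487·q_1 = (-2.7000, -0.9000, 4.0000).
‖u_2‖ = 4.9092, so q_2 = (-0.5500, -0.1833, 0.8148).
Qᵀb = (0.6325, 1.7111).
Back-substitute: x_2 = 1.7111/4.9092 = 0.3485.
x_1 = (0.6325 − 0.9487·0.3485)/3.1623 = 0.0954.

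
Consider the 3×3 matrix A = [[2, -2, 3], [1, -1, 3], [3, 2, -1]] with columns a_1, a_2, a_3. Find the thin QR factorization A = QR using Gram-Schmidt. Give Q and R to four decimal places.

Q = [[0.5345, -0.7171, -0.4472], [0.2673, -0.3586, 0.8944], [0.8018, 0.5976, 0.0000]], R = [[3.7417, 0.2673, 1.6036], [0.0000, 2.9881, -3.8247], [0.0000, 0.0000, 1.3416]]

a_1 = (2, 1, 3); ‖a_1‖ = 3.7417, so q_1 = (0.5345, 0.2673, 0.8018).
q_1·a_2 = 0.5345·(-2) + 0.2673·(-1) + 0.8018·2 = 0.2673.
u_2 = a_2 − 0.2673·q_1 = (-2.1429, -1.0714, 1.7857).
‖u_2‖ = 2.9881, so q_2 = (-0.7171, -0.3586, 0.5976).
q_1·a_3 = 0.5345·3 + 0.2673·3 + 0.8018·(-1) = 1.6036; q_2·a_3 = (-0.7171)·3 + (-0.3586)·3 + 0.5976·(-1) = -3.8247.
u_3 = a_3 − 1.6036·q_1 + 3.8247·q_2 = (-0.6000, 1.2000, 0.0000).
‖u_3‖ = 1.3416, so q_3 = (-0.4472, 0.8944, 0.0000).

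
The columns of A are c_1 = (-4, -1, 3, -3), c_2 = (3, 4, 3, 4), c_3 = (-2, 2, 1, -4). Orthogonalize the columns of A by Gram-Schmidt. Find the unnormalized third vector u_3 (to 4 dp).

c_1 = (-4, -1, 3, -3); ‖c_1‖ = 5.9161, so e_1 = (-0.6761, -0.1690, 0.5071, -0.5071).
e_1·c_2 = (-0.6761)·3 + (-0.1690)·4 + 0.5071·3 + (-0.5071)·4 = -3.2116.
u_2 = c_2 + 3.2116·e_1 = (0.8286, 3.4571, 4.6286, 2.3714).
‖u_2‖ = 6.2997, so e_2 = (0.1315, 0.5488, 0.7347, 0.3764).
e_1·c_3 = (-0.6761)·(-2) + (-0.1690)·2 + 0.5071·1 + (-0.5071)·(-4) = 3.5496; e_2·c_3 = 0.1315·(-2) + 0.5488·2 + 0.7347·1 + 0.3764·(-4) = 0.0635.
u_3 = c_3 − 3.5496·e_1 − 0.0635·e_2 = (0.3916, 2.5652, -0.8467, -2.2239).

u_3 = (0.3916, 2.5652, -0.8467, -2.2239)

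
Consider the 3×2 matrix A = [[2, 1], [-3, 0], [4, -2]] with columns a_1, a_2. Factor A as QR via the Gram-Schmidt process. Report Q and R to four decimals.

q_1 = a_1/‖a_1‖ = (2, -3, 4)/5.3852 = (0.3714, -0.5571, 0.7428).
r_{12} = q_1·a_2 = -1.1142.
u_2 = a_2 + 1.1142·q_1 = (1.4138, -0.6207, -1.1724).
‖u_2‖ = 1.9387, so q_2 = (0.7292, -0.3202, -0.6047).

Q = [[0.3714, 0.7292], [-0.5571, -0.3202], [0.7428, -0.6047]], R = [[5.3852, -1.1142], [0.0000, 1.9387]]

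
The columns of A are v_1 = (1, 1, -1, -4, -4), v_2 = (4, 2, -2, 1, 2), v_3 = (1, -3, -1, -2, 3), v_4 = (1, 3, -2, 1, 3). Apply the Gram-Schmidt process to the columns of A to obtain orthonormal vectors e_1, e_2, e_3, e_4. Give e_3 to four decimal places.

e_3 = (0.1356, -0.6505, -0.1859, -0.5513, 0.4690)

e_1 = v_1/‖v_1‖ = (1, 1, -1, -4, -4)/5.9161 = (0.1690, 0.1690, -0.1690, -0.6761, -0.6761).
r_{12} = e_1·v_2 = -0.6761.
u_2 = v_2 + 0.6761·e_1 = (4.1143, 2.1143, -2.1143, 0.5429, 1.5429).
‖u_2‖ = 5.3426, so e_2 = (0.7701, 0.3957, -0.3957, 0.1016, 0.2888).
r_{13} = e_1·v_3 = -0.8452; r_{23} = e_2·v_3 = 0.6417.
u_3 = v_3 + 0.8452·e_1 − 0.6417·e_2 = (0.6486, -3.1111, -0.8889, -2.6366, 2.2432).
‖u_3‖ = 4.7827, so e_3 = (0.1356, -0.6505, -0.1859, -0.5513, 0.4690).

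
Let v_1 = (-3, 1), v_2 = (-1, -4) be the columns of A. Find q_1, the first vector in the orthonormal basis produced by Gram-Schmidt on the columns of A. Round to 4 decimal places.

v_1 = (-3, 1); ‖v_1‖ = 3.1623, so q_1 = (-0.9487, 0.3162).

q_1 = (-0.9487, 0.3162)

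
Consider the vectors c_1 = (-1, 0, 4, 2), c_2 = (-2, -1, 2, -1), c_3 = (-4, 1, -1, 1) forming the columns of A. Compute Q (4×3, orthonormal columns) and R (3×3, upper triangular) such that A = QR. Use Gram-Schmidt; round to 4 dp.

e_1 = c_1/‖c_1‖ = (-1, 0, 4, 2)/4.5826 = (-0.2182, 0.0000, 0.8729, 0.4364).
r_{12} = e_1·c_2 = 1.7457.
u_2 = c_2 − 1.7457·e_1 = (-1.6190, -1.0000, 0.4762, -1.7619).
‖u_2‖ = 2.6367, so e_2 = (-0.6140, -0.3793, 0.1806, -0.6682).
r_{13} = e_1·c_3 = 0.4364; r_{23} = e_2·c_3 = 1.2281.
u_3 = c_3 − 0.4364·e_1 − 1.2281·e_2 = (-3.1507, 1.4658, -1.6027, 1.6301).
‖u_3‖ = 4.1595, so e_3 = (-0.7575, 0.3524, -0.3853, 0.3919).

Q = [[-0.2182, -0.6140, -0.7575], [0.0000, -0.3793, 0.3524], [0.8729, 0.1806, -0.3853], [0.4364, -0.6682, 0.3919]], R = [[4.5826, 1.7457, 0.4364], [0.0000, 2.6367, 1.2281], [0.0000, 0.0000, 4.1595]]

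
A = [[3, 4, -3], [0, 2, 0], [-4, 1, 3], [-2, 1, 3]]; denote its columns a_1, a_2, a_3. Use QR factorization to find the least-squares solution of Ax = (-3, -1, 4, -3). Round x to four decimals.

x = (-3.5000, -0.5000, -3.1667)

a_1 = (3, 0, -4, -2); ‖a_1‖ = 5.3852, so q_1 = (0.5571, 0.0000, -0.7428, -0.3714).
q_1·a_2 = 0.5571·4 + 0.0000·2 + (-0.7428)·1 + (-0.3714)·1 = 1.1142.
u_2 = a_2 − 1.1142·q_1 = (3.3793, 2.0000, 1.8276, 1.4138).
‖u_2‖ = 4.5562, so q_2 = (0.7417, 0.4390, 0.4011, 0.3103).
q_1·a_3 = 0.5571·(-3) + 0.0000·0 + (-0.7428)·3 + (-0.3714)·3 = -5.0138; q_2·a_3 = 0.7417·(-3) + 0.4390·0 + 0.4011·3 + 0.3103·3 = -0.0908.
u_3 = a_3 + 5.0138·q_1 + 0.0908·q_2 = (-0.1395, 0.0399, -0.6877, 1.1661).
‖u_3‖ = 1.3616, so q_3 = (-0.1025, 0.0293, -0.5051, 0.8565).
Qᵀb = (-3.5282, -1.9905, -4.3116).
Back-substitute: x_3 = -4.3116/1.3616 = -3.1667.
x_2 = (-1.9905 + 0.0908·(-3.1667))/4.5562 = -0.5000.
x_1 = (-3.5282 − 1.1142·(-0.5000) + 5.0138·(-3.1667))/5.3852 = -3.5000.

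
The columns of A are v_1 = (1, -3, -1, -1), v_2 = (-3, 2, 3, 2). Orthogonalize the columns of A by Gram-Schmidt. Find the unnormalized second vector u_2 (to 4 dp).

v_1 = (1, -3, -1, -1); ‖v_1‖ = 3.4641, so q_1 = (0.2887, -0.8660, -0.2887, -0.2887).
q_1·v_2 = 0.2887·(-3) + (-0.8660)·2 + (-0.2887)·3 + (-0.2887)·2 = -4.0415.
u_2 = v_2 + 4.0415·q_1 = (-1.8333, -1.5000, 1.8333, 0.8333).

u_2 = (-1.8333, -1.5000, 1.8333, 0.8333)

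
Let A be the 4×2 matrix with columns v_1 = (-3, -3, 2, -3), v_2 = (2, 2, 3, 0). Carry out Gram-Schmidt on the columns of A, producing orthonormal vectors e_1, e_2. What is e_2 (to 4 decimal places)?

e_2 = (0.3566, 0.3566, 0.8511, -0.1459)

e_1 = v_1/‖v_1‖ = (-3, -3, 2, -3)/5.5678 = (-0.5388, -0.5388, 0.3592, -0.5388).
r_{12} = e_1·v_2 = -1.0776.
u_2 = v_2 + 1.0776·e_1 = (1.4194, 1.4194, 3.3871, -0.5806).
‖u_2‖ = 3.9798, so e_2 = (0.3566, 0.3566, 0.8511, -0.1459).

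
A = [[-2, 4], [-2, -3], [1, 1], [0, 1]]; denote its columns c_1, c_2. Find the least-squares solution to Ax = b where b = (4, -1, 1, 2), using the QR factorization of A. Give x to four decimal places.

x = (-0.4669, 0.7975)

c_1 = (-2, -2, 1, 0); ‖c_1‖ = 3.0000, so e_1 = (-0.6667, -0.6667, 0.3333, 0.0000).
e_1·c_2 = (-0.6667)·4 + (-0.6667)·(-3) + 0.3333·1 + 0.0000·1 = -0.3333.
u_2 = c_2 + 0.3333·e_1 = (3.7778, -3.2222, 1.1111, 1.0000).
‖u_2‖ = 5.1854, so e_2 = (0.7285, -0.6214, 0.2143, 0.1928).
Qᵀb = (-1.6667, 4.1355).
Back-substitute: x_2 = 4.1355/5.1854 = 0.7975.
x_1 = (-1.6667 + 0.3333·0.7975)/3.0000 = -0.4669.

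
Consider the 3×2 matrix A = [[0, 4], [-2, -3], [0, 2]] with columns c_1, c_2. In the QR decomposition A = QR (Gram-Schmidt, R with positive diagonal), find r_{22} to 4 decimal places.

r_{22} = 4.4721

c_1 = (0, -2, 0); ‖c_1‖ = 2.0000, so e_1 = (0.0000, -1.0000, 0.0000).
e_1·c_2 = 0.0000·4 + (-1.0000)·(-3) + 0.0000·2 = 3.0000.
u_2 = c_2 − 3.0000·e_1 = (4.0000, 0.0000, 2.0000).
r_{22} = ‖u_2‖ = 4.4721.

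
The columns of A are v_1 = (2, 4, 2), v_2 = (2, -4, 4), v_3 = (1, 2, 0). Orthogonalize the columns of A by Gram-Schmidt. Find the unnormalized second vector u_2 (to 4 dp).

v_1 = (2, 4, 2); ‖v_1‖ = 4.8990, so e_1 = (0.4082, 0.8165, 0.4082).
e_1·v_2 = 0.4082·2 + 0.8165·(-4) + 0.4082·4 = -0.8165.
u_2 = v_2 + 0.8165·e_1 = (2.3333, -3.3333, 4.3333).

u_2 = (2.3333, -3.3333, 4.3333)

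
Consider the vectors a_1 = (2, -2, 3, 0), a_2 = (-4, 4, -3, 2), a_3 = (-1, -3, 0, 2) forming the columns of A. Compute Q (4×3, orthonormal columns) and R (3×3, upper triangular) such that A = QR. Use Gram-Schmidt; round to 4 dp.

Q = [[0.4851, -0.3690, -0.3457], [-0.4851, 0.3690, -0.7799], [0.7276, 0.4920, -0.2894], [0.0000, 0.6969, 0.4342]], R = [[4.1231, -6.0634, 0.9701], [0.0000, 2.8697, 0.6559], [0.0000, 0.0000, 3.5537]]

a_1 = (2, -2, 3, 0); ‖a_1‖ = 4.1231, so q_1 = (0.4851, -0.4851, 0.7276, 0.0000).
q_1·a_2 = 0.4851·(-4) + (-0.4851)·4 + 0.7276·(-3) + 0.0000·2 = -6.0634.
u_2 = a_2 + 6.0634·q_1 = (-1.0588, 1.0588, 1.4118, 2.0000).
‖u_2‖ = 2.8697, so q_2 = (-0.3690, 0.3690, 0.4920, 0.6969).
q_1·a_3 = 0.4851·(-1) + (-0.4851)·(-3) + 0.7276·0 + 0.0000·2 = 0.9701; q_2·a_3 = (-0.3690)·(-1) + 0.3690·(-3) + 0.4920·0 + 0.6969·2 = 0.6559.
u_3 = a_3 − 0.9701·q_1 − 0.6559·q_2 = (-1.2286, -2.7714, -1.0286, 1.5429).
‖u_3‖ = 3.5537, so q_3 = (-0.3457, -0.7799, -0.2894, 0.4342).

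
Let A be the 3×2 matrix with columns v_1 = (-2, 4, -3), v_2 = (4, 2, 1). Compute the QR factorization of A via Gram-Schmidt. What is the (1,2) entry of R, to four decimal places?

e_1 = v_1/‖v_1‖ = (-2, 4, -3)/5.3852 = (-0.3714, 0.7428, -0.5571).
r_{12} = e_1·v_2 = -0.5571.

r_{12} = -0.5571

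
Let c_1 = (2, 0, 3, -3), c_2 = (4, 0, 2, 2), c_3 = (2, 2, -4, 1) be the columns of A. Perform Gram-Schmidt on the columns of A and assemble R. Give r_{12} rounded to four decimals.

r_{12} = 1.7056

c_1 = (2, 0, 3, -3); ‖c_1‖ = 4.6904, so q_1 = (0.4264, 0.0000, 0.6396, -0.6396).
r_{12} = q_1·c_2 = 1.7056.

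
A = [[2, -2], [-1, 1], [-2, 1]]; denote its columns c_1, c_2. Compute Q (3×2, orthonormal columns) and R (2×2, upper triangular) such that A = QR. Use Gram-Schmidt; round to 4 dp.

e_1 = c_1/‖c_1‖ = (2, -1, -2)/3.0000 = (0.6667, -0.3333, -0.6667).
r_{12} = e_1·c_2 = -2.3333.
u_2 = c_2 + 2.3333·e_1 = (-0.4444, 0.2222, -0.5556).
‖u_2‖ = 0.7454, so e_2 = (-0.5963, 0.2981, -0.7454).

Q = [[0.6667, -0.5963], [-0.3333, 0.2981], [-0.6667, -0.7454]], R = [[3.0000, -2.3333], [0.0000, 0.7454]]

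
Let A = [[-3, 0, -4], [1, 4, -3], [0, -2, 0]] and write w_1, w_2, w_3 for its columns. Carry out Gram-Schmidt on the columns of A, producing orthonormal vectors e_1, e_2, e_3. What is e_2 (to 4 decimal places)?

e_2 = (0.2798, 0.8393, -0.4663)

w_1 = (-3, 1, 0); ‖w_1‖ = 3.1623, so e_1 = (-0.9487, 0.3162, 0.0000).
e_1·w_2 = (-0.9487)·0 + 0.3162·4 + 0.0000·(-2) = 1.2649.
u_2 = w_2 − 1.2649·e_1 = (1.2000, 3.6000, -2.0000).
‖u_2‖ = 4.2895, so e_2 = (0.2798, 0.8393, -0.4663).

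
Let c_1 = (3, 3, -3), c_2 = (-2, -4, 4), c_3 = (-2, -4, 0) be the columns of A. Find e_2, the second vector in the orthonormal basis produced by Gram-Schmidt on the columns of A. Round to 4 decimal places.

c_1 = (3, 3, -3); ‖c_1‖ = 5.1962, so e_1 = (0.5774, 0.5774, -0.5774).
e_1·c_2 = 0.5774·(-2) + 0.5774·(-4) + (-0.5774)·4 = -5.7735.
u_2 = c_2 + 5.7735·e_1 = (1.3333, -0.6667, 0.6667).
‖u_2‖ = 1.6330, so e_2 = (0.8165, -0.4082, 0.4082).

e_2 = (0.8165, -0.4082, 0.4082)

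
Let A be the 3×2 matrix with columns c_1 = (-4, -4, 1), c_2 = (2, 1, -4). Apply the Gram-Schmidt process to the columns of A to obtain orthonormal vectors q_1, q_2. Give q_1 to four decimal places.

q_1 = (-0.6963, -0.6963, 0.1741)

c_1 = (-4, -4, 1); ‖c_1‖ = 5.7446, so q_1 = (-0.6963, -0.6963, 0.1741).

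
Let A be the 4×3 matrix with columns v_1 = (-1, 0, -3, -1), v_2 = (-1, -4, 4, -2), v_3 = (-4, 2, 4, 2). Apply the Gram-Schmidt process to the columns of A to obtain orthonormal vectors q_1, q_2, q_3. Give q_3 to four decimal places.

q_1 = v_1/‖v_1‖ = (-1, 0, -3, -1)/3.3166 = (-0.3015, 0.0000, -0.9045, -0.3015).
r_{12} = q_1·v_2 = -2.7136.
u_2 = v_2 + 2.7136·q_1 = (-1.8182, -4.0000, 1.5455, -2.8182).
‖u_2‖ = 5.4439, so q_2 = (-0.3340, -0.7348, 0.2839, -0.5177).
r_{13} = q_1·v_3 = -3.0151; r_{23} = q_2·v_3 = -0.0334.
u_3 = v_3 + 3.0151·q_1 + 0.0334·q_2 = (-4.9202, 1.9755, 1.2822, 1.0736).
‖u_3‖ = 5.5595, so q_3 = (-0.8850, 0.3553, 0.2306, 0.1931).

q_3 = (-0.8850, 0.3553, 0.2306, 0.1931)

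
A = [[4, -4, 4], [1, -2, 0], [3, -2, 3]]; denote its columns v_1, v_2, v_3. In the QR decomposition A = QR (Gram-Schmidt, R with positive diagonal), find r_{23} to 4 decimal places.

v_1 = (4, 1, 3); ‖v_1‖ = 5.0990, so q_1 = (0.7845, 0.1961, 0.5883).
q_1·v_2 = 0.7845·(-4) + 0.1961·(-2) + 0.5883·(-2) = -4.7068.
u_2 = v_2 + 4.7068·q_1 = (-0.3077, -1.0769, 0.7692).
‖u_2‖ = 1.3587, so q_2 = (-0.2265, -0.7926, 0.5661).
r_{23} = q_2·v_3 = 0.7926.

r_{23} = 0.7926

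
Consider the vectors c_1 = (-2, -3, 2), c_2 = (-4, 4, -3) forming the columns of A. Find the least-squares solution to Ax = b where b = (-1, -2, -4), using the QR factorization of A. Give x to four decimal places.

c_1 = (-2, -3, 2); ‖c_1‖ = 4.1231, so e_1 = (-0.4851, -0.7276, 0.4851).
e_1·c_2 = (-0.4851)·(-4) + (-0.7276)·4 + 0.4851·(-3) = -2.4254.
u_2 = c_2 + 2.4254·e_1 = (-5.1765, 2.2353, -1.8235).
‖u_2‖ = 5.9260, so e_2 = (-0.8735, 0.3772, -0.3077).
Qᵀb = (0.0000, 1.3500).
Back-substitute: x_2 = 1.3500/5.9260 = 0.2278.
x_1 = (0.0000 + 2.4254·0.2278)/4.1231 = 0.1340.

x = (0.1340, 0.2278)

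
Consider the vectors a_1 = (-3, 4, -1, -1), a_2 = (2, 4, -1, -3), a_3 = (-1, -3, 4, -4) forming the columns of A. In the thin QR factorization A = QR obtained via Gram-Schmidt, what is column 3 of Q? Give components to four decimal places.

e_3 = (-0.2872, -0.2490, 0.5832, -0.7179)

e_1 = a_1/‖a_1‖ = (-3, 4, -1, -1)/5.1962 = (-0.5774, 0.7698, -0.1925, -0.1925).
r_{12} = e_1·a_2 = 2.6943.
u_2 = a_2 − 2.6943·e_1 = (3.5556, 1.9259, -0.4815, -2.4815).
‖u_2‖ = 4.7687, so e_2 = (0.7456, 0.4039, -0.1010, -0.5204).
r_{13} = e_1·a_3 = -1.7321; r_{23} = e_2·a_3 = -0.2796.
u_3 = a_3 + 1.7321·e_1 + 0.2796·e_2 = (-1.7915, -1.5537, 3.6384, -4.4788).
‖u_3‖ = 6.2387, so e_3 = (-0.2872, -0.2490, 0.5832, -0.7179).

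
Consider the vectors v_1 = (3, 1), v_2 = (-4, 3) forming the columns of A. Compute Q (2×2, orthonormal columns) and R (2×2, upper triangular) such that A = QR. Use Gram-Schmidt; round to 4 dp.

Q = [[0.9487, -0.3162], [0.3162, 0.9487]], R = [[3.1623, -2.8460], [0.0000, 4.1110]]

v_1 = (3, 1); ‖v_1‖ = 3.1623, so q_1 = (0.9487, 0.3162).
q_1·v_2 = 0.9487·(-4) + 0.3162·3 = -2.8460.
u_2 = v_2 + 2.8460·q_1 = (-1.3000, 3.9000).
‖u_2‖ = 4.1110, so q_2 = (-0.3162, 0.9487).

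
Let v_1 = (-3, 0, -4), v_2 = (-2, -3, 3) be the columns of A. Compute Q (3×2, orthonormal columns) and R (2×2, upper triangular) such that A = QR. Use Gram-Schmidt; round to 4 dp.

v_1 = (-3, 0, -4); ‖v_1‖ = 5.0000, so q_1 = (-0.6000, 0.0000, -0.8000).
q_1·v_2 = (-0.6000)·(-2) + 0.0000·(-3) + (-0.8000)·3 = -1.2000.
u_2 = v_2 + 1.2000·q_1 = (-2.7200, -3.0000, 2.0400).
‖u_2‖ = 4.5343, so q_2 = (-0.5999, -0.6616, 0.4499).

Q = [[-0.6000, -0.5999], [0.0000, -0.6616], [-0.8000, 0.4499]], R = [[5.0000, -1.2000], [0.0000, 4.5343]]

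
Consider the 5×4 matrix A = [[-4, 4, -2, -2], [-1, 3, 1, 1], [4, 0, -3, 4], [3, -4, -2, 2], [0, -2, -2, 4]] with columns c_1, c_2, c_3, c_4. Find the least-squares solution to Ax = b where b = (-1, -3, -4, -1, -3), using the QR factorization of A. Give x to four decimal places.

c_1 = (-4, -1, 4, 3, 0); ‖c_1‖ = 6.4807, so e_1 = (-0.6172, -0.1543, 0.6172, 0.4629, 0.0000).
e_1·c_2 = (-0.6172)·4 + (-0.1543)·3 + 0.6172·0 + 0.4629·(-4) + 0.0000·(-2) = -4.7834.
u_2 = c_2 + 4.7834·e_1 = (1.0476, 2.2619, 2.9524, -1.7857, -2.0000).
‖u_2‖ = 4.7031, so e_2 = (0.2228, 0.4809, 0.6278, -0.3797, -0.4253).
e_1·c_3 = (-0.6172)·(-2) + (-0.1543)·1 + 0.6172·(-3) + 0.4629·(-2) + 0.0000·(-2) = -1.6973; e_2·c_3 = 0.2228·(-2) + 0.4809·1 + 0.6278·(-3) + (-0.3797)·(-2) + (-0.4253)·(-2) = -0.2379.
u_3 = c_3 + 1.6973·e_1 + 0.2379·e_2 = (-2.9946, 0.8525, -1.8030, -1.3046, -2.1012).
‖u_3‖ = 4.3661, so e_3 = (-0.6859, 0.1953, -0.4130, -0.2988, -0.4813).
e_1·c_4 = (-0.6172)·(-2) + (-0.1543)·1 + 0.6172·4 + 0.4629·2 + 0.0000·4 = 4.4748; e_2·c_4 = 0.2228·(-2) + 0.4809·1 + 0.6278·4 + (-0.3797)·2 + (-0.4253)·4 = 0.0861; e_3·c_4 = (-0.6859)·(-2) + 0.1953·1 + (-0.4130)·4 + (-0.2988)·2 + (-0.4813)·4 = -2.6075.
u_4 = c_4 − 4.4748·e_1 − 0.0861·e_2 + 2.6075·e_3 = (-1.0457, 2.1582, 0.1073, -0.8179, 2.7817).
‖u_4‖ = 3.7643, so e_4 = (-0.2778, 0.5733, 0.0285, -0.2173, 0.7390).
Qᵀb = (-1.8516, -2.5211, 3.4945, -3.5559).
Back-substitute: x_4 = -3.5559/3.7643 = -0.9446.
x_3 = (3.4945 + 2.6075·(-0.9446))/4.3661 = 0.2362.
x_2 = (-2.5211 + 0.2379·0.2362 − 0.0861·(-0.9446))/4.7031 = -0.5068.
x_1 = (-1.8516 + 4.7834·(-0.5068) + 1.6973·0.2362 − 4.4748·(-0.9446))/6.4807 = 0.0543.

x = (0.0543, -0.5068, 0.2362, -0.9446)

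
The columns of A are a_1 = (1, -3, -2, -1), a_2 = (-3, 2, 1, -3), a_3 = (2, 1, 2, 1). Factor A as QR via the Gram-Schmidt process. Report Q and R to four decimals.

e_1 = a_1/‖a_1‖ = (1, -3, -2, -1)/3.8730 = (0.2582, -0.7746, -0.5164, -0.2582).
r_{12} = e_1·a_2 = -2.0656.
u_2 = a_2 + 2.0656·e_1 = (-2.4667, 0.4000, -0.0667, -3.5333).
‖u_2‖ = 4.3282, so e_2 = (-0.5699, 0.0924, -0.0154, -0.8164).
r_{13} = e_1·a_3 = -1.5492; r_{23} = e_2·a_3 = -1.8946.
u_3 = a_3 + 1.5492·e_1 + 1.8946·e_2 = (1.3203, -0.0249, 1.1708, -0.9466).
‖u_3‖ = 2.0027, so e_3 = (0.6593, -0.0124, 0.5846, -0.4727).

Q = [[0.2582, -0.5699, 0.6593], [-0.7746, 0.0924, -0.0124], [-0.5164, -0.0154, 0.5846], [-0.2582, -0.8164, -0.4727]], R = [[3.8730, -2.0656, -1.5492], [0.0000, 4.3282, -1.8946], [0.0000, 0.0000, 2.0027]]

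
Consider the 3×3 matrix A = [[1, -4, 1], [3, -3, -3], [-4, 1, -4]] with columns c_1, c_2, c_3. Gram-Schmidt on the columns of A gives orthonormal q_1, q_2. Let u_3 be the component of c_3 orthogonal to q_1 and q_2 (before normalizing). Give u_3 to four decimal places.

c_1 = (1, 3, -4); ‖c_1‖ = 5.0990, so q_1 = (0.1961, 0.5883, -0.7845).
q_1·c_2 = 0.1961·(-4) + 0.5883·(-3) + (-0.7845)·1 = -3.3340.
u_2 = c_2 + 3.3340·q_1 = (-3.3462, -1.0385, -1.6154).
‖u_2‖ = 3.8581, so q_2 = (-0.8673, -0.2692, -0.4187).
q_1·c_3 = 0.1961·1 + 0.5883·(-3) + (-0.7845)·(-4) = 1.5689; q_2·c_3 = (-0.8673)·1 + (-0.2692)·(-3) + (-0.4187)·(-4) = 1.6150.
u_3 = c_3 − 1.5689·q_1 − 1.6150·q_2 = (2.0930, -3.4884, -2.0930).

u_3 = (2.0930, -3.4884, -2.0930)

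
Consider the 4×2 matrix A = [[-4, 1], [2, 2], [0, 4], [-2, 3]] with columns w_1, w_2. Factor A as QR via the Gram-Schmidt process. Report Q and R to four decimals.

Q = [[-0.8165, 0.0000], [0.4082, 0.4683], [0.0000, 0.7493], [-0.4082, 0.4683]], R = [[4.8990, -1.2247], [0.0000, 5.3385]]

q_1 = w_1/‖w_1‖ = (-4, 2, 0, -2)/4.8990 = (-0.8165, 0.4082, 0.0000, -0.4082).
r_{12} = q_1·w_2 = -1.2247.
u_2 = w_2 + 1.2247·q_1 = (0.0000, 2.5000, 4.0000, 2.5000).
‖u_2‖ = 5.3385, so q_2 = (0.0000, 0.4683, 0.7493, 0.4683).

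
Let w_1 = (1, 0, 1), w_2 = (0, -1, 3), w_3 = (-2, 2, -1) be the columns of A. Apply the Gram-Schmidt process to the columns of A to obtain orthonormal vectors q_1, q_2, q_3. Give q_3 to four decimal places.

q_3 = (-0.3015, 0.9045, 0.3015)

w_1 = (1, 0, 1); ‖w_1‖ = 1.4142, so q_1 = (0.7071, 0.0000, 0.7071).
q_1·w_2 = 0.7071·0 + 0.0000·(-1) + 0.7071·3 = 2.1213.
u_2 = w_2 − 2.1213·q_1 = (-1.5000, -1.0000, 1.5000).
‖u_2‖ = 2.3452, so q_2 = (-0.6396, -0.4264, 0.6396).
q_1·w_3 = 0.7071·(-2) + 0.0000·2 + 0.7071·(-1) = -2.1213; q_2·w_3 = (-0.6396)·(-2) + (-0.4264)·2 + 0.6396·(-1) = -0.2132.
u_3 = w_3 + 2.1213·q_1 + 0.2132·q_2 = (-0.6364, 1.9091, 0.6364).
‖u_3‖ = 2.1106, so q_3 = (-0.3015, 0.9045, 0.3015).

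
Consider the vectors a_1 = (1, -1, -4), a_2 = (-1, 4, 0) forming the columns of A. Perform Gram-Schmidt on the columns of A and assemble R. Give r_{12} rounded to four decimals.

a_1 = (1, -1, -4); ‖a_1‖ = 4.2426, so q_1 = (0.2357, -0.2357, -0.9428).
r_{12} = q_1·a_2 = -1.1785.

r_{12} = -1.1785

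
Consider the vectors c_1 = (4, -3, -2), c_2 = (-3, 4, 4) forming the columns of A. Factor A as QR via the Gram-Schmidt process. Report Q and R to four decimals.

e_1 = c_1/‖c_1‖ = (4, -3, -2)/5.3852 = (0.7428, -0.5571, -0.3714).
r_{12} = e_1·c_2 = -5.9423.
u_2 = c_2 + 5.9423·e_1 = (1.4138, 0.6897, 1.7931).
‖u_2‖ = 2.3853, so e_2 = (0.5927, 0.2891, 0.7517).

Q = [[0.7428, 0.5927], [-0.5571, 0.2891], [-0.3714, 0.7517]], R = [[5.3852, -5.9423], [0.0000, 2.3853]]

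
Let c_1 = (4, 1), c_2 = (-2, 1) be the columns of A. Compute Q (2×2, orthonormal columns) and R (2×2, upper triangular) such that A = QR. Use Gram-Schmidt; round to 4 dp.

Q = [[0.9701, -0.2425], [0.2425, 0.9701]], R = [[4.1231, -1.6977], [0.0000, 1.4552]]

c_1 = (4, 1); ‖c_1‖ = 4.1231, so e_1 = (0.9701, 0.2425).
e_1·c_2 = 0.9701·(-2) + 0.2425·1 = -1.6977.
u_2 = c_2 + 1.6977·e_1 = (-0.3529, 1.4118).
‖u_2‖ = 1.4552, so e_2 = (-0.2425, 0.9701).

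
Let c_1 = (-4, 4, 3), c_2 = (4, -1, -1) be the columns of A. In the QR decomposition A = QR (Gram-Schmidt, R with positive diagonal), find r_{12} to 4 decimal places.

r_{12} = -3.5920

e_1 = c_1/‖c_1‖ = (-4, 4, 3)/6.4031 = (-0.6247, 0.6247, 0.4685).
r_{12} = e_1·c_2 = -3.5920.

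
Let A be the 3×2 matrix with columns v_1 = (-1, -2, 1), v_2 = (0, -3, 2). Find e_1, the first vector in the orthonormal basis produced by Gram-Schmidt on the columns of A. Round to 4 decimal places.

e_1 = v_1/‖v_1‖ = (-1, -2, 1)/2.4495 = (-0.4082, -0.8165, 0.4082).

e_1 = (-0.4082, -0.8165, 0.4082)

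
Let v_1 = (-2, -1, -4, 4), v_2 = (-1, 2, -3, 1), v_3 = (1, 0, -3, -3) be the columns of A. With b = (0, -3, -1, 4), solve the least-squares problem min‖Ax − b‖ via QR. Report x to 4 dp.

x = (1.0686, -1.0443, -0.0864)

e_1 = v_1/‖v_1‖ = (-2, -1, -4, 4)/6.0828 = (-0.3288, -0.1644, -0.6576, 0.6576).
r_{12} = e_1·v_2 = 2.6304.
u_2 = v_2 − 2.6304·e_1 = (-0.1351, 2.4324, -1.2703, -0.7297).
‖u_2‖ = 2.8427, so e_2 = (-0.0475, 0.8557, -0.4468, -0.2567).
r_{13} = e_1·v_3 = -0.3288; r_{23} = e_2·v_3 = 2.0631.
u_3 = v_3 + 0.3288·e_1 − 2.0631·e_2 = (0.9900, -1.8194, -2.2943, -2.2542).
‖u_3‖ = 3.8256, so e_3 = (0.2588, -0.4756, -0.5997, -0.5892).
Qᵀb = (3.7812, -3.1470, -0.3305).
Back-substitute: x_3 = -0.3305/3.8256 = -0.0864.
x_2 = (-3.1470 − 2.0631·(-0.0864))/2.8427 = -1.0443.
x_1 = (3.7812 − 2.6304·(-1.0443) + 0.3288·(-0.0864))/6.0828 = 1.0686.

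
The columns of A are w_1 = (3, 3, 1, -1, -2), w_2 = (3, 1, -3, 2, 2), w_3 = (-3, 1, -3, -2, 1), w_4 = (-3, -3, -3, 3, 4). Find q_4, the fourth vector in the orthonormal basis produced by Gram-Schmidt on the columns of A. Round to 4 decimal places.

w_1 = (3, 3, 1, -1, -2); ‖w_1‖ = 4.8990, so q_1 = (0.6124, 0.6124, 0.2041, -0.2041, -0.4082).
q_1·w_2 = 0.6124·3 + 0.6124·1 + 0.2041·(-3) + (-0.2041)·2 + (-0.4082)·2 = 0.6124.
u_2 = w_2 − 0.6124·q_1 = (2.6250, 0.6250, -3.1250, 2.1250, 2.2500).
‖u_2‖ = 5.1599, so q_2 = (0.5087, 0.1211, -0.6056, 0.4118, 0.4361).
q_1·w_3 = 0.6124·(-3) + 0.6124·1 + 0.2041·(-3) + (-0.2041)·(-2) + (-0.4082)·1 = -1.8371; q_2·w_3 = 0.5087·(-3) + 0.1211·1 + (-0.6056)·(-3) + 0.4118·(-2) + 0.4361·1 = 0.0242.
u_3 = w_3 + 1.8371·q_1 − 0.0242·q_2 = (-1.8873, 2.1221, -2.6103, -2.3850, 0.2394).
‖u_3‖ = 4.5414, so q_3 = (-0.4156, 0.4673, -0.5748, -0.5252, 0.0527).
q_1·w_4 = 0.6124·(-3) + 0.6124·(-3) + 0.2041·(-3) + (-0.2041)·3 + (-0.4082)·4 = -6.5320; q_2·w_4 = 0.5087·(-3) + 0.1211·(-3) + (-0.6056)·(-3) + 0.4118·3 + 0.4361·4 = 2.9070; q_3·w_4 = (-0.4156)·(-3) + 0.4673·(-3) + (-0.5748)·(-3) + (-0.5252)·3 + 0.0527·4 = 0.2047.
u_4 = w_4 + 6.5320·q_1 − 2.9070·q_2 − 0.2047·q_3 = (-0.3938, 0.5522, 0.2115, 0.5770, 0.0549).
‖u_4‖ = 0.9169, so q_4 = (-0.4295, 0.6023, 0.2307, 0.6293, 0.0599).

q_4 = (-0.4295, 0.6023, 0.2307, 0.6293, 0.0599)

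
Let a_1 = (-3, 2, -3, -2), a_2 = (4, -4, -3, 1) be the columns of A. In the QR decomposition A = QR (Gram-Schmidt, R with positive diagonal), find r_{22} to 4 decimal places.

r_{22} = 5.9582

e_1 = a_1/‖a_1‖ = (-3, 2, -3, -2)/5.0990 = (-0.5883, 0.3922, -0.5883, -0.3922).
r_{12} = e_1·a_2 = -2.5495.
u_2 = a_2 + 2.5495·e_1 = (2.5000, -3.0000, -4.5000, 0.0000).
r_{22} = ‖u_2‖ = 5.9582.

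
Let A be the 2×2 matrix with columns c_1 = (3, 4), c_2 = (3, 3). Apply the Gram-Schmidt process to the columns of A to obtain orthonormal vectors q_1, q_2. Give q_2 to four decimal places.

q_1 = c_1/‖c_1‖ = (3, 4)/5.0000 = (0.6000, 0.8000).
r_{12} = q_1·c_2 = 4.2000.
u_2 = c_2 − 4.2000·q_1 = (0.4800, -0.3600).
‖u_2‖ = 0.6000, so q_2 = (0.8000, -0.6000).

q_2 = (0.8000, -0.6000)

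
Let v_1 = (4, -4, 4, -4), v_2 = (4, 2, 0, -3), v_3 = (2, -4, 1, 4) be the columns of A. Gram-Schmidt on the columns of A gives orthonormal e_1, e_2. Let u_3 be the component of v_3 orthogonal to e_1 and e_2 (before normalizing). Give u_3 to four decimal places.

v_1 = (4, -4, 4, -4); ‖v_1‖ = 8.0000, so e_1 = (0.5000, -0.5000, 0.5000, -0.5000).
e_1·v_2 = 0.5000·4 + (-0.5000)·2 + 0.5000·0 + (-0.5000)·(-3) = 2.5000.
u_2 = v_2 − 2.5000·e_1 = (2.7500, 3.2500, -1.2500, -1.7500).
‖u_2‖ = 4.7697, so e_2 = (0.5766, 0.6814, -0.2621, -0.3669).
e_1·v_3 = 0.5000·2 + (-0.5000)·(-4) + 0.5000·1 + (-0.5000)·4 = 1.5000; e_2·v_3 = 0.5766·2 + 0.6814·(-4) + (-0.2621)·1 + (-0.3669)·4 = -3.3021.
u_3 = v_3 − 1.5000·e_1 + 3.3021·e_2 = (3.1538, -1.0000, -0.6154, 3.5385).

u_3 = (3.1538, -1.0000, -0.6154, 3.5385)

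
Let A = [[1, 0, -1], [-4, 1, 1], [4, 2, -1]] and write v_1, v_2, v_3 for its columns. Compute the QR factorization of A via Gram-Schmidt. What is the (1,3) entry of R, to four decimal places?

r_{13} = -1.5667

v_1 = (1, -4, 4); ‖v_1‖ = 5.7446, so e_1 = (0.1741, -0.6963, 0.6963).
r_{13} = e_1·v_3 = -1.5667.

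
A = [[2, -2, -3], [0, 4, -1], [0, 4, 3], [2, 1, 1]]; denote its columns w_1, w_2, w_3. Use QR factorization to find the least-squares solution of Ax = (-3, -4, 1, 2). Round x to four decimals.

w_1 = (2, 0, 0, 2); ‖w_1‖ = 2.8284, so q_1 = (0.7071, 0.0000, 0.0000, 0.7071).
q_1·w_2 = 0.7071·(-2) + 0.0000·4 + 0.0000·4 + 0.7071·1 = -0.7071.
u_2 = w_2 + 0.7071·q_1 = (-1.5000, 4.0000, 4.0000, 1.5000).
‖u_2‖ = 6.0415, so q_2 = (-0.2483, 0.6621, 0.6621, 0.2483).
q_1·w_3 = 0.7071·(-3) + 0.0000·(-1) + 0.0000·3 + 0.7071·1 = -1.4142; q_2·w_3 = (-0.2483)·(-3) + 0.6621·(-1) + 0.6621·3 + 0.2483·1 = 2.3173.
u_3 = w_3 + 1.4142·q_1 − 2.3173·q_2 = (-1.4247, -2.5342, 1.4658, 1.4247).
‖u_3‖ = 3.5539, so q_3 = (-0.4009, -0.7131, 0.4124, 0.4009).
Qᵀb = (-0.7071, -0.7448, 5.2692).
Back-substitute: x_3 = 5.2692/3.5539 = 1.4826.
x_2 = (-0.7448 − 2.3173·1.4826)/6.0415 = -0.6920.
x_1 = (-0.7071 + 0.7071·(-0.6920) + 1.4142·1.4826)/2.8284 = 0.3183.

x = (0.3183, -0.6920, 1.4826)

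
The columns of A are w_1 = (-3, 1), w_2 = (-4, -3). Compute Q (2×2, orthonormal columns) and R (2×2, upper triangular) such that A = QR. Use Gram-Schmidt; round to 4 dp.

Q = [[-0.9487, -0.3162], [0.3162, -0.9487]], R = [[3.1623, 2.8460], [0.0000, 4.1110]]

w_1 = (-3, 1); ‖w_1‖ = 3.1623, so e_1 = (-0.9487, 0.3162).
e_1·w_2 = (-0.9487)·(-4) + 0.3162·(-3) = 2.8460.
u_2 = w_2 − 2.8460·e_1 = (-1.3000, -3.9000).
‖u_2‖ = 4.1110, so e_2 = (-0.3162, -0.9487).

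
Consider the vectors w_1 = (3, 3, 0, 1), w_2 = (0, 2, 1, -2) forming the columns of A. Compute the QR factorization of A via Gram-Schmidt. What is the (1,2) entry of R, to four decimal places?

r_{12} = 0.9177

w_1 = (3, 3, 0, 1); ‖w_1‖ = 4.3589, so q_1 = (0.6882, 0.6882, 0.0000, 0.2294).
r_{12} = q_1·w_2 = 0.9177.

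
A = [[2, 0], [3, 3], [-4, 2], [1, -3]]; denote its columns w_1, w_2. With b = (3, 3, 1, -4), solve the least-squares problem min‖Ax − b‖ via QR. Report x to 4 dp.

x = (0.3049, 1.0732)

w_1 = (2, 3, -4, 1); ‖w_1‖ = 5.4772, so e_1 = (0.3651, 0.5477, -0.7303, 0.1826).
e_1·w_2 = 0.3651·0 + 0.5477·3 + (-0.7303)·2 + 0.1826·(-3) = -0.3651.
u_2 = w_2 + 0.3651·e_1 = (0.1333, 3.2000, 1.7333, -2.9333).
‖u_2‖ = 4.6762, so e_2 = (0.0285, 0.6843, 0.3707, -0.6273).
Qᵀb = (1.2780, 5.0183).
Back-substitute: x_2 = 5.0183/4.6762 = 1.0732.
x_1 = (1.2780 + 0.3651·1.0732)/5.4772 = 0.3049.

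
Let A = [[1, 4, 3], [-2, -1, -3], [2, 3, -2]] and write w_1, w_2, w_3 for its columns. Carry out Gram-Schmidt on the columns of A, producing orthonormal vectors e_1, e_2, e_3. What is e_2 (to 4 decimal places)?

e_2 = (0.8433, 0.5270, 0.1054)

w_1 = (1, -2, 2); ‖w_1‖ = 3.0000, so e_1 = (0.3333, -0.6667, 0.6667).
e_1·w_2 = 0.3333·4 + (-0.6667)·(-1) + 0.6667·3 = 4.0000.
u_2 = w_2 − 4.0000·e_1 = (2.6667, 1.6667, 0.3333).
‖u_2‖ = 3.1623, so e_2 = (0.8433, 0.5270, 0.1054).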